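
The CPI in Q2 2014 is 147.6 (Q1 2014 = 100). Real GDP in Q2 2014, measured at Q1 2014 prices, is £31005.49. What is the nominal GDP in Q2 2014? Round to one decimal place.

45764.1

Nominal = Real × (Index/100) = 31005.49 × (147.6/100)
        = 31005.49 × 1.476 = 45764.1032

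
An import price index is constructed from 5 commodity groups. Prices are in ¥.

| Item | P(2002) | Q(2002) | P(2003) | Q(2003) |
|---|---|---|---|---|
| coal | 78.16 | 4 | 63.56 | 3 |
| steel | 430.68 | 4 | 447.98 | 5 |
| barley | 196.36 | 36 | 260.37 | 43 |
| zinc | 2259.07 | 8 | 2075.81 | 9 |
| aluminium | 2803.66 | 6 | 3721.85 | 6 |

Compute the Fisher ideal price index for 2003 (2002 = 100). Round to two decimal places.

Laspeyres component (base-period weights):
ΣP(2003)Q(2002) = 63.56×4 + 447.98×4 + 260.37×36 + 2075.81×8 + 3721.85×6 = 254.24 + 1791.92 + 9373.32 + 16606.48 + 22331.1 = 50357.06
ΣP(2002)Q(2002) = 78.16×4 + 430.68×4 + 196.36×36 + 2259.07×8 + 2803.66×6 = 312.64 + 1722.72 + 7068.96 + 18072.56 + 16821.96 = 43998.84
L = 50357.06 / 43998.84 × 100 = 114.4509
Paasche component (current-period weights):
ΣP(2003)Q(2003) = 63.56×3 + 447.98×5 + 260.37×43 + 2075.81×9 + 3721.85×6 = 190.68 + 2239.9 + 11195.91 + 18682.29 + 22331.1 = 54639.88
ΣP(2002)Q(2003) = 78.16×3 + 430.68×5 + 196.36×43 + 2259.07×9 + 2803.66×6 = 234.48 + 2153.4 + 8443.48 + 20331.63 + 16821.96 = 47984.95
P = 54639.88 / 47984.95 × 100 = 113.8688
Fisher = √(L × P) = √(114.4509 × 113.8688) = 114.1595

114.16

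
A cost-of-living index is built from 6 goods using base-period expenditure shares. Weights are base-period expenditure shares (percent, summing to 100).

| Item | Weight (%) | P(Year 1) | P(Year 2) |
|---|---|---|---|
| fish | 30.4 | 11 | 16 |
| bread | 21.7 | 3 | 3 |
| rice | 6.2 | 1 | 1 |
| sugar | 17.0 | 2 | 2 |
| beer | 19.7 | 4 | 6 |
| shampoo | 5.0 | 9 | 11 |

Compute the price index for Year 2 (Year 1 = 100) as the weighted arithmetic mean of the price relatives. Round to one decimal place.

fish: 30.4 × (16/11) = 30.4 × 1.454545 = 44.2182
bread: 21.7 × (3/3) = 21.7 × 1.000000 = 21.7000
rice: 6.2 × (1/1) = 6.2 × 1.000000 = 6.2000
sugar: 17.0 × (2/2) = 17.0 × 1.000000 = 17.0000
beer: 19.7 × (6/4) = 19.7 × 1.500000 = 29.5500
shampoo: 5.0 × (11/9) = 5.0 × 1.222222 = 6.1111
Index = Σ wᵢ·(p₁ᵢ/p₀ᵢ) = 44.2182 + 21.7000 + 6.2000 + 17.0000 + 29.5500 + 6.1111 = 124.7793

124.8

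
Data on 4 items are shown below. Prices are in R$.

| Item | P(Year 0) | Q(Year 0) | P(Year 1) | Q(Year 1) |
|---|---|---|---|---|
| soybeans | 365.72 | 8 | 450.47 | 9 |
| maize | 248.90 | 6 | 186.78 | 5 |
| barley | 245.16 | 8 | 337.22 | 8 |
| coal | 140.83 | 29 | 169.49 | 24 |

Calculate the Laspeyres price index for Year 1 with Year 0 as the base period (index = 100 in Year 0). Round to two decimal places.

117.90

Laspeyres price index uses base-period quantities as weights.
ΣP(Year 1)·Q(Year 0) = 450.47×8 + 186.78×6 + 337.22×8 + 169.49×29 = 3603.76 + 1120.68 + 2697.76 + 4915.21 = 12337.41
ΣP(Year 0)·Q(Year 0) = 365.72×8 + 248.90×6 + 245.16×8 + 140.83×29 = 2925.76 + 1493.4 + 1961.28 + 4084.07 = 10464.51
Index = 12337.41 / 10464.51 × 100 = 117.8976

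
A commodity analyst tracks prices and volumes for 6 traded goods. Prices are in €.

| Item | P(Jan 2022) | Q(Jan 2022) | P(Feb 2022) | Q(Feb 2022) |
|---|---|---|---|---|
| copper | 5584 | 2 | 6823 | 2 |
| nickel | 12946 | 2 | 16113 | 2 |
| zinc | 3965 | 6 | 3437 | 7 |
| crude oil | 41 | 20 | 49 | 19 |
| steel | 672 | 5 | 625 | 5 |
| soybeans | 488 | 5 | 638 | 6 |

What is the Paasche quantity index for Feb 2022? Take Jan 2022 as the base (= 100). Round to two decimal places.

105.46

Paasche quantity index uses current-period prices as weights.
ΣP(Feb 2022)·Q(Feb 2022) = 6823×2 + 16113×2 + 3437×7 + 49×19 + 625×5 + 638×6 = 13646 + 32226 + 24059 + 931 + 3125 + 3828 = 77815
ΣP(Feb 2022)·Q(Jan 2022) = 6823×2 + 16113×2 + 3437×6 + 49×20 + 625×5 + 638×5 = 13646 + 32226 + 20622 + 980 + 3125 + 3190 = 73789
Index = 77815 / 73789 × 100 = 105.4561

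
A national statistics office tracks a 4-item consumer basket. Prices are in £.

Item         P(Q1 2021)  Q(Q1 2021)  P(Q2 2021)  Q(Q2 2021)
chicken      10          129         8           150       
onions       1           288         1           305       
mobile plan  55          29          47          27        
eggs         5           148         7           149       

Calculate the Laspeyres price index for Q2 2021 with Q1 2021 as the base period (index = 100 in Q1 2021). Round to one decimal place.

Laspeyres price index uses base-period quantities as weights.
ΣP(Q2 2021)·Q(Q1 2021) = 8×129 + 1×288 + 47×29 + 7×148 = 1032 + 288 + 1363 + 1036 = 3719
ΣP(Q1 2021)·Q(Q1 2021) = 10×129 + 1×288 + 55×29 + 5×148 = 1290 + 288 + 1595 + 740 = 3913
Index = 3719 / 3913 × 100 = 95.0422

95.0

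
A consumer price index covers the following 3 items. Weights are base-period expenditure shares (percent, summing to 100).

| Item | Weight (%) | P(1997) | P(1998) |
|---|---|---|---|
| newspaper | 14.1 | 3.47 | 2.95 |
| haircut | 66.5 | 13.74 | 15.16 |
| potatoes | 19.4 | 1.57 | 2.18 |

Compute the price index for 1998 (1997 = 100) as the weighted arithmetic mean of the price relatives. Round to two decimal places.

112.30

newspaper: 14.1 × (2.95/3.47) = 14.1 × 0.850144 = 11.9870
haircut: 66.5 × (15.16/13.74) = 66.5 × 1.103348 = 73.3726
potatoes: 19.4 × (2.18/1.57) = 19.4 × 1.388535 = 26.9376
Index = Σ wᵢ·(p₁ᵢ/p₀ᵢ) = 11.9870 + 73.3726 + 26.9376 = 112.2972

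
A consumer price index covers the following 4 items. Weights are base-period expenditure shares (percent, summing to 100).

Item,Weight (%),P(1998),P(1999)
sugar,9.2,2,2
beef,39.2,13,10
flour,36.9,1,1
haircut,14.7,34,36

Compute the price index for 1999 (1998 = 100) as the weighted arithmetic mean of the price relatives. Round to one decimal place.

91.8

sugar: 9.2 × (2/2) = 9.2 × 1.000000 = 9.2000
beef: 39.2 × (10/13) = 39.2 × 0.769231 = 30.1538
flour: 36.9 × (1/1) = 36.9 × 1.000000 = 36.9000
haircut: 14.7 × (36/34) = 14.7 × 1.058824 = 15.5647
Index = Σ wᵢ·(p₁ᵢ/p₀ᵢ) = 9.2000 + 30.1538 + 36.9000 + 15.5647 = 91.8186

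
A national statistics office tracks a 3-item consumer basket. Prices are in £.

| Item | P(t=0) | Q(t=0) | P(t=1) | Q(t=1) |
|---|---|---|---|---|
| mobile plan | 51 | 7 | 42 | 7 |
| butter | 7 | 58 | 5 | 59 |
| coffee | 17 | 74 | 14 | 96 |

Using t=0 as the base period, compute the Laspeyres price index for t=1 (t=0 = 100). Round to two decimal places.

Laspeyres price index uses base-period quantities as weights.
ΣP(t=1)·Q(t=0) = 42×7 + 5×58 + 14×74 = 294 + 290 + 1036 = 1620
ΣP(t=0)·Q(t=0) = 51×7 + 7×58 + 17×74 = 357 + 406 + 1258 = 2021
Index = 1620 / 2021 × 100 = 80.1583

80.16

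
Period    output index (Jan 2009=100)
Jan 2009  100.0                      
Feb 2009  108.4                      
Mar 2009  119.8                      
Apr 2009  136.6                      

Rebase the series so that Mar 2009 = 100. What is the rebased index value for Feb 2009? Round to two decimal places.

Rebased(Feb 2009) = 108.4 / 119.8 × 100 = 90.4841

90.48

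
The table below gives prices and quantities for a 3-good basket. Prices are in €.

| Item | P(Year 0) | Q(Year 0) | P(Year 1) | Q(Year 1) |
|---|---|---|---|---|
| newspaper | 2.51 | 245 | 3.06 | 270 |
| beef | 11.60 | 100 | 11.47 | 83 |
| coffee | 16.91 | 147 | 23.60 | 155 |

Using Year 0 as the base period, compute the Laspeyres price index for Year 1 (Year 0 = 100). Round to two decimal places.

125.94

Laspeyres price index uses base-period quantities as weights.
ΣP(Year 1)·Q(Year 0) = 3.06×245 + 11.47×100 + 23.60×147 = 749.7 + 1147 + 3469.2 = 5365.9
ΣP(Year 0)·Q(Year 0) = 2.51×245 + 11.60×100 + 16.91×147 = 614.95 + 1160 + 2485.77 = 4260.72
Index = 5365.9 / 4260.72 × 100 = 125.9388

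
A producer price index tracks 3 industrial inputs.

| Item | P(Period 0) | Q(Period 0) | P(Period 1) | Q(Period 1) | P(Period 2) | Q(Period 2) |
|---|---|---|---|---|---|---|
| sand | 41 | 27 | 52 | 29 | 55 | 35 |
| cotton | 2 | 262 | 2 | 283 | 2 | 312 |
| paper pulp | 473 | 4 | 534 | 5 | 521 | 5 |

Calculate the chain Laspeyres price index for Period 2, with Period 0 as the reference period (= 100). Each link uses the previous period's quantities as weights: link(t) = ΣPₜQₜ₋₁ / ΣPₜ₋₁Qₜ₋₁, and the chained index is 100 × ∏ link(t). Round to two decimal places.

115.89

Link Period 0→Period 1:
ΣP(Period 1)Q(Period 0) = 52×27 + 2×262 + 534×4 = 1404 + 524 + 2136 = 4064
ΣP(Period 0)Q(Period 0) = 41×27 + 2×262 + 473×4 = 1107 + 524 + 1892 = 3523
link = 4064/3523 = 1.153562
Link Period 1→Period 2:
ΣP(Period 2)Q(Period 1) = 55×29 + 2×283 + 521×5 = 1595 + 566 + 2605 = 4766
ΣP(Period 1)Q(Period 1) = 52×29 + 2×283 + 534×5 = 1508 + 566 + 2670 = 4744
link = 4766/4744 = 1.004637
Chained index = 100 × 1.153562 × 1.004637 = 115.8912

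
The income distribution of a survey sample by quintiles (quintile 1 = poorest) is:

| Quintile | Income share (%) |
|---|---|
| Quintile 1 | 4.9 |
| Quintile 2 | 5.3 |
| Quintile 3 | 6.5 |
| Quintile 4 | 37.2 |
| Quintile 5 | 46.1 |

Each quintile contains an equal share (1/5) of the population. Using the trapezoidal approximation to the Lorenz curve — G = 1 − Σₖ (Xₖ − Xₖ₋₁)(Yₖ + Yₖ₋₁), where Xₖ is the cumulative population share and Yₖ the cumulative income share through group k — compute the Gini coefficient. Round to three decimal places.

0.457

Cumulative income shares Yₖ: 0.0490, 0.1020, 0.1670, 0.5390, 1.0000
Σ (Xₖ−Xₖ₋₁)(Yₖ+Yₖ₋₁) = (1/5)(0.0490+0.0000) + (1/5)(0.1020+0.0490) + (1/5)(0.1670+0.1020) + (1/5)(0.5390+0.1670) + (1/5)(1.0000+0.5390)
  = 0.0098 + 0.0302 + 0.0538 + 0.1412 + 0.3078 = 0.5428
G = 1 − 0.5428 = 0.4572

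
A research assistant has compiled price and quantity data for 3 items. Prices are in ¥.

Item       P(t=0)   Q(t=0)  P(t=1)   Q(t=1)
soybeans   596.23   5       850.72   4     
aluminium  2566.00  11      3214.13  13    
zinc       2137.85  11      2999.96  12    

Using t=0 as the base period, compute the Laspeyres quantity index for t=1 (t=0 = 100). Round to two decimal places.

112.20

Laspeyres quantity index uses base-period prices as weights.
ΣP(t=0)·Q(t=1) = 596.23×4 + 2566.00×13 + 2137.85×12 = 2384.92 + 33358 + 25654.2 = 61397.12
ΣP(t=0)·Q(t=0) = 596.23×5 + 2566.00×11 + 2137.85×11 = 2981.15 + 28226 + 23516.35 = 54723.5
Index = 61397.12 / 54723.5 × 100 = 112.1952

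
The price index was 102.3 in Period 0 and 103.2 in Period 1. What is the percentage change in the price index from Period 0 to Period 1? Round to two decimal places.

Change = (103.2 − 102.3) / 102.3 × 100
       = 0.9 / 102.3 × 100 = 0.8798%

0.88%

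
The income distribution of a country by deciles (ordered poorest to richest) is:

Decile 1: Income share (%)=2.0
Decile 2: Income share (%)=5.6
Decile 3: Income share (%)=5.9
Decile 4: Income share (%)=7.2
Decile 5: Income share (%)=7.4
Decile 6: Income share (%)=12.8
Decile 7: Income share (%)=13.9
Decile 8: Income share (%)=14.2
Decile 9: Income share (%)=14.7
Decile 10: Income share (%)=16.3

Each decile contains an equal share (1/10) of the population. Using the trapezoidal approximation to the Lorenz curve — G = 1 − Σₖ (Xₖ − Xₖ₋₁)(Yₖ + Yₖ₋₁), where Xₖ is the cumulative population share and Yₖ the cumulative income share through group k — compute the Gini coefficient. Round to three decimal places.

Cumulative income shares Yₖ: 0.0200, 0.0760, 0.1350, 0.2070, 0.2810, 0.4090, 0.5480, 0.6900, 0.8370, 1.0000
Σ (Xₖ−Xₖ₋₁)(Yₖ+Yₖ₋₁) = (1/10)(0.0200+0.0000) + (1/10)(0.0760+0.0200) + (1/10)(0.1350+0.0760) + (1/10)(0.2070+0.1350) + (1/10)(0.2810+0.2070) + (1/10)(0.4090+0.2810) + (1/10)(0.5480+0.4090) + (1/10)(0.6900+0.5480) + (1/10)(0.8370+0.6900) + (1/10)(1.0000+0.8370)
  = 0.0020 + 0.0096 + 0.0211 + 0.0342 + 0.0488 + 0.0690 + 0.0957 + 0.1238 + 0.1527 + 0.1837 = 0.7406
G = 1 − 0.7406 = 0.2594

0.259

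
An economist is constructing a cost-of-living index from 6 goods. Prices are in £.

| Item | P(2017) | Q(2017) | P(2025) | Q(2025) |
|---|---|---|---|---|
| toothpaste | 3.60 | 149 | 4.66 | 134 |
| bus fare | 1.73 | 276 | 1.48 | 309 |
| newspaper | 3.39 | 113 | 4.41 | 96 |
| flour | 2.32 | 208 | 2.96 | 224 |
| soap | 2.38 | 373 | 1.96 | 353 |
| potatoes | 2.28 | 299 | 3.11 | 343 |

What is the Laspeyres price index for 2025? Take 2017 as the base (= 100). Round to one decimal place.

Laspeyres price index uses base-period quantities as weights.
ΣP(2025)·Q(2017) = 4.66×149 + 1.48×276 + 4.41×113 + 2.96×208 + 1.96×373 + 3.11×299 = 694.34 + 408.48 + 498.33 + 615.68 + 731.08 + 929.89 = 3877.8
ΣP(2017)·Q(2017) = 3.60×149 + 1.73×276 + 3.39×113 + 2.32×208 + 2.38×373 + 2.28×299 = 536.4 + 477.48 + 383.07 + 482.56 + 887.74 + 681.72 = 3448.97
Index = 3877.8 / 3448.97 × 100 = 112.4336

112.4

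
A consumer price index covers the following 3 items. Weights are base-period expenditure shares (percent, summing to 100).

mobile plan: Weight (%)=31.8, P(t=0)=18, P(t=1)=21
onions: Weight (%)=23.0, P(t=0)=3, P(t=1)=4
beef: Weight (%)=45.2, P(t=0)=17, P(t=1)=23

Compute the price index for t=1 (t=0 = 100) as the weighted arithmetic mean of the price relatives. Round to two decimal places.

128.92

mobile plan: 31.8 × (21/18) = 31.8 × 1.166667 = 37.1000
onions: 23.0 × (4/3) = 23.0 × 1.333333 = 30.6667
beef: 45.2 × (23/17) = 45.2 × 1.352941 = 61.1529
Index = Σ wᵢ·(p₁ᵢ/p₀ᵢ) = 37.1000 + 30.6667 + 61.1529 = 128.9196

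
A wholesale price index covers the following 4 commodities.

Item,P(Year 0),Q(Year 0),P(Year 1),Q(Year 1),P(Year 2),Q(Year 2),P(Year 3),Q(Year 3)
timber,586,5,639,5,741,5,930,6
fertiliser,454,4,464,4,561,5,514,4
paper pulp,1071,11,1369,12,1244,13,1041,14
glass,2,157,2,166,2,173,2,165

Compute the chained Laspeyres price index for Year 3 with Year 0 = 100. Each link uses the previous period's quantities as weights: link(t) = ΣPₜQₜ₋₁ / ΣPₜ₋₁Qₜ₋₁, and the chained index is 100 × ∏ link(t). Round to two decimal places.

108.05

Link Year 0→Year 1:
ΣP(Year 1)Q(Year 0) = 639×5 + 464×4 + 1369×11 + 2×157 = 3195 + 1856 + 15059 + 314 = 20424
ΣP(Year 0)Q(Year 0) = 586×5 + 454×4 + 1071×11 + 2×157 = 2930 + 1816 + 11781 + 314 = 16841
link = 20424/16841 = 1.212755
Link Year 1→Year 2:
ΣP(Year 2)Q(Year 1) = 741×5 + 561×4 + 1244×12 + 2×166 = 3705 + 2244 + 14928 + 332 = 21209
ΣP(Year 1)Q(Year 1) = 639×5 + 464×4 + 1369×12 + 2×166 = 3195 + 1856 + 16428 + 332 = 21811
link = 21209/21811 = 0.972399
Link Year 2→Year 3:
ΣP(Year 3)Q(Year 2) = 930×5 + 514×5 + 1041×13 + 2×173 = 4650 + 2570 + 13533 + 346 = 21099
ΣP(Year 2)Q(Year 2) = 741×5 + 561×5 + 1244×13 + 2×173 = 3705 + 2805 + 16172 + 346 = 23028
link = 21099/23028 = 0.916232
Chained index = 100 × 1.212755 × 0.972399 × 0.916232 = 108.0496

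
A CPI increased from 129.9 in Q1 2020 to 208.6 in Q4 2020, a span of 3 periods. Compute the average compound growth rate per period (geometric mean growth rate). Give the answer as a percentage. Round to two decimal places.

17.10%

Growth factor = (208.6/129.9)^(1/3) = (1.605851)^(1/3) = 1.171031
Growth rate = 1.171031 − 1 = 0.171031 = 17.1031%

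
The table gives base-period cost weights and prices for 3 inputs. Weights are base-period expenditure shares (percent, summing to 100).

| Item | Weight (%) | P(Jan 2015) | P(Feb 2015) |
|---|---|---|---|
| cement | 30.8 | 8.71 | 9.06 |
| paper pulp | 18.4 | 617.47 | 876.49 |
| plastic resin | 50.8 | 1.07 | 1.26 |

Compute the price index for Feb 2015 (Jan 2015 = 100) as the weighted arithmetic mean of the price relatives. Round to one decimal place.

118.0

cement: 30.8 × (9.06/8.71) = 30.8 × 1.040184 = 32.0377
paper pulp: 18.4 × (876.49/617.47) = 18.4 × 1.419486 = 26.1185
plastic resin: 50.8 × (1.26/1.07) = 50.8 × 1.177570 = 59.8206
Index = Σ wᵢ·(p₁ᵢ/p₀ᵢ) = 32.0377 + 26.1185 + 59.8206 = 117.9768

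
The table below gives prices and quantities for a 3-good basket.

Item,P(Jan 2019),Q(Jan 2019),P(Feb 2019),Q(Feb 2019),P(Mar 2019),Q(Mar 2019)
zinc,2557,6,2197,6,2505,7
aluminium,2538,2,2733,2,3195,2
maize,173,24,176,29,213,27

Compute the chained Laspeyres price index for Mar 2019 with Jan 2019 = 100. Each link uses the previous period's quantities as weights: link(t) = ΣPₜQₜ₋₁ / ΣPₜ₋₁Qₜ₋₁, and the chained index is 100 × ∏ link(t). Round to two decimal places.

Link Jan 2019→Feb 2019:
ΣP(Feb 2019)Q(Jan 2019) = 2197×6 + 2733×2 + 176×24 = 13182 + 5466 + 4224 = 22872
ΣP(Jan 2019)Q(Jan 2019) = 2557×6 + 2538×2 + 173×24 = 15342 + 5076 + 4152 = 24570
link = 22872/24570 = 0.930891
Link Feb 2019→Mar 2019:
ΣP(Mar 2019)Q(Feb 2019) = 2505×6 + 3195×2 + 213×29 = 15030 + 6390 + 6177 = 27597
ΣP(Feb 2019)Q(Feb 2019) = 2197×6 + 2733×2 + 176×29 = 13182 + 5466 + 5104 = 23752
link = 27597/23752 = 1.161881
Chained index = 100 × 0.930891 × 1.161881 = 108.1585

108.16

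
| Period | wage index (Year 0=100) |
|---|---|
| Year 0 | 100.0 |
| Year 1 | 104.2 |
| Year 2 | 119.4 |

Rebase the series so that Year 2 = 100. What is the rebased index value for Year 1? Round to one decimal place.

87.3

Rebased(Year 1) = 104.2 / 119.4 × 100 = 87.2697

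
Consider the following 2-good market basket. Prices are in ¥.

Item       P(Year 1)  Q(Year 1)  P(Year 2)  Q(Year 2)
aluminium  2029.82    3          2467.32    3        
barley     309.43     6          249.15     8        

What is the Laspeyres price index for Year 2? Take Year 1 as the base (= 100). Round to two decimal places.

Laspeyres price index uses base-period quantities as weights.
ΣP(Year 2)·Q(Year 1) = 2467.32×3 + 249.15×6 = 7401.96 + 1494.9 = 8896.86
ΣP(Year 1)·Q(Year 1) = 2029.82×3 + 309.43×6 = 6089.46 + 1856.58 = 7946.04
Index = 8896.86 / 7946.04 × 100 = 111.9660

111.97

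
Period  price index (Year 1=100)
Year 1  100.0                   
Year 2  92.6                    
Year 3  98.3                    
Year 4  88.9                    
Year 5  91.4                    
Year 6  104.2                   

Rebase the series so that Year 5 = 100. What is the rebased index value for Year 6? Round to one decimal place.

114.0

Rebased(Year 6) = 104.2 / 91.4 × 100 = 114.0044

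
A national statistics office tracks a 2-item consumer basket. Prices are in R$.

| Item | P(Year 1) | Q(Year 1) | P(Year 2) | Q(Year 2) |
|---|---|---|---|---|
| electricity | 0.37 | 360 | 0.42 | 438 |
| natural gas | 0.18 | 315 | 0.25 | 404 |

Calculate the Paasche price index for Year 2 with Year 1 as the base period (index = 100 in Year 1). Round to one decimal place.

121.4

Paasche price index uses current-period quantities as weights.
ΣP(Year 2)·Q(Year 2) = 0.42×438 + 0.25×404 = 183.96 + 101 = 284.96
ΣP(Year 1)·Q(Year 2) = 0.37×438 + 0.18×404 = 162.06 + 72.72 = 234.78
Index = 284.96 / 234.78 × 100 = 121.3732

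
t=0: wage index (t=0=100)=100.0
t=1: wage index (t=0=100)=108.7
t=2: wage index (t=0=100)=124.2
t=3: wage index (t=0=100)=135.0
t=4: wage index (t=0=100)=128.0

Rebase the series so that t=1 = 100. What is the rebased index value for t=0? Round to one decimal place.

Rebased(t=0) = 100.0 / 108.7 × 100 = 91.9963

92.0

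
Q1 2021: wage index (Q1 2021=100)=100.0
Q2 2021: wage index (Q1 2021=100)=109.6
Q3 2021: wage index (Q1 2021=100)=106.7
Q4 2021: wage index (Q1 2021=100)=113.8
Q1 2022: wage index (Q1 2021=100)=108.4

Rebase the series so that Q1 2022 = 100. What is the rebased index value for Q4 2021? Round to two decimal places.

104.98

Rebased(Q4 2021) = 113.8 / 108.4 × 100 = 104.9815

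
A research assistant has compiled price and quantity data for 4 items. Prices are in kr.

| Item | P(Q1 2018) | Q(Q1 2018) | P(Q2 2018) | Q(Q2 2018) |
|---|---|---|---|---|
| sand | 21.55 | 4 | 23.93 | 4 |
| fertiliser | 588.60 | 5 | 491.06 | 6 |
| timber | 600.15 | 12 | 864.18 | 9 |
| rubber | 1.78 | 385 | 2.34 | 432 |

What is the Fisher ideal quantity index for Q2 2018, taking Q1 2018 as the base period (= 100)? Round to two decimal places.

Laspeyres component (base-period weights):
ΣP(Q1 2018)Q(Q2 2018) = 21.55×4 + 588.60×6 + 600.15×9 + 1.78×432 = 86.2 + 3531.6 + 5401.35 + 768.96 = 9788.11
ΣP(Q1 2018)Q(Q1 2018) = 21.55×4 + 588.60×5 + 600.15×12 + 1.78×385 = 86.2 + 2943 + 7201.8 + 685.3 = 10916.3
L = 9788.11 / 10916.3 × 100 = 89.6651
Paasche component (current-period weights):
ΣP(Q2 2018)Q(Q2 2018) = 23.93×4 + 491.06×6 + 864.18×9 + 2.34×432 = 95.72 + 2946.36 + 7777.62 + 1010.88 = 11830.58
ΣP(Q2 2018)Q(Q1 2018) = 23.93×4 + 491.06×5 + 864.18×12 + 2.34×385 = 95.72 + 2455.3 + 10370.16 + 900.9 = 13822.08
P = 11830.58 / 13822.08 × 100 = 85.5919
Fisher = √(L × P) = √(89.6651 × 85.5919) = 87.6048

87.60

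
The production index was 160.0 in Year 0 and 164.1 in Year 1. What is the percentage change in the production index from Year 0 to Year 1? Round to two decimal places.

2.56%

Change = (164.1 − 160.0) / 160.0 × 100
       = 4.1 / 160.0 × 100 = 2.5625%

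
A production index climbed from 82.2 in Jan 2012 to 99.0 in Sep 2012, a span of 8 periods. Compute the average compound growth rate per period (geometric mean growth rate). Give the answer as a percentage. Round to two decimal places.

Growth factor = (99.0/82.2)^(1/8) = (1.204380)^(1/8) = 1.023518
Growth rate = 1.023518 − 1 = 0.023518 = 2.3518%

2.35%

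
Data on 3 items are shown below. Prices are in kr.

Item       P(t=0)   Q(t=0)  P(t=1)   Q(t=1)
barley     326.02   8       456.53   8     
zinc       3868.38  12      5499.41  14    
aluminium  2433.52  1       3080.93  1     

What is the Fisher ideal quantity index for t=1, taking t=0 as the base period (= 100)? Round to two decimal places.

115.08

Laspeyres component (base-period weights):
ΣP(t=0)Q(t=1) = 326.02×8 + 3868.38×14 + 2433.52×1 = 2608.16 + 54157.32 + 2433.52 = 59199
ΣP(t=0)Q(t=0) = 326.02×8 + 3868.38×12 + 2433.52×1 = 2608.16 + 46420.56 + 2433.52 = 51462.24
L = 59199 / 51462.24 × 100 = 115.0339
Paasche component (current-period weights):
ΣP(t=1)Q(t=1) = 456.53×8 + 5499.41×14 + 3080.93×1 = 3652.24 + 76991.74 + 3080.93 = 83724.91
ΣP(t=1)Q(t=0) = 456.53×8 + 5499.41×12 + 3080.93×1 = 3652.24 + 65992.92 + 3080.93 = 72726.09
P = 83724.91 / 72726.09 × 100 = 115.1236
Fisher = √(L × P) = √(115.0339 × 115.1236) = 115.0787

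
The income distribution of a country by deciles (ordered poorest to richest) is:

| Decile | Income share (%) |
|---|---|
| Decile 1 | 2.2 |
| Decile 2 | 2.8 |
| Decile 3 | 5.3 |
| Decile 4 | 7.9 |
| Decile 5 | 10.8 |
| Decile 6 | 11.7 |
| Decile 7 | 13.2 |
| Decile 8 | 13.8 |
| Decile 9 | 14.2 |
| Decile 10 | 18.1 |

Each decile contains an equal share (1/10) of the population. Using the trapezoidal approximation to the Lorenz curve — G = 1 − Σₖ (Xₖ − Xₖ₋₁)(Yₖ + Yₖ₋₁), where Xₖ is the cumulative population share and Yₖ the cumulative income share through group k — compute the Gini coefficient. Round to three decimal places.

0.282

Cumulative income shares Yₖ: 0.0220, 0.0500, 0.1030, 0.1820, 0.2900, 0.4070, 0.5390, 0.6770, 0.8190, 1.0000
Σ (Xₖ−Xₖ₋₁)(Yₖ+Yₖ₋₁) = (1/10)(0.0220+0.0000) + (1/10)(0.0500+0.0220) + (1/10)(0.1030+0.0500) + (1/10)(0.1820+0.1030) + (1/10)(0.2900+0.1820) + (1/10)(0.4070+0.2900) + (1/10)(0.5390+0.4070) + (1/10)(0.6770+0.5390) + (1/10)(0.8190+0.6770) + (1/10)(1.0000+0.8190)
  = 0.0022 + 0.0072 + 0.0153 + 0.0285 + 0.0472 + 0.0697 + 0.0946 + 0.1216 + 0.1496 + 0.1819 = 0.7178
G = 1 − 0.7178 = 0.2822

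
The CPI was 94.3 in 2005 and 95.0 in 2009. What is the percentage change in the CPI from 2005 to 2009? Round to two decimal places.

0.74%

Change = (95.0 − 94.3) / 94.3 × 100
       = 0.7 / 94.3 × 100 = 0.7423%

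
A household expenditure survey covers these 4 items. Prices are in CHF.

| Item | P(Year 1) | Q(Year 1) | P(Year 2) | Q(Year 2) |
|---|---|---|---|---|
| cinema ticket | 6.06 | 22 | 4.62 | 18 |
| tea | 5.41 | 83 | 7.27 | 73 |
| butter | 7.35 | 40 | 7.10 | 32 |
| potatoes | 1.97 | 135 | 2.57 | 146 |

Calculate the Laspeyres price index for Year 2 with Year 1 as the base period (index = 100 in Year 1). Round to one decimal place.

Laspeyres price index uses base-period quantities as weights.
ΣP(Year 2)·Q(Year 1) = 4.62×22 + 7.27×83 + 7.10×40 + 2.57×135 = 101.64 + 603.41 + 284 + 346.95 = 1336
ΣP(Year 1)·Q(Year 1) = 6.06×22 + 5.41×83 + 7.35×40 + 1.97×135 = 133.32 + 449.03 + 294 + 265.95 = 1142.3
Index = 1336 / 1142.3 × 100 = 116.9570

117.0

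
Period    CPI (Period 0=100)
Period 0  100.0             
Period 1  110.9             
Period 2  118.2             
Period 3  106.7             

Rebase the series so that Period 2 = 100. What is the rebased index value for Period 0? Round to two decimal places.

Rebased(Period 0) = 100.0 / 118.2 × 100 = 84.6024

84.60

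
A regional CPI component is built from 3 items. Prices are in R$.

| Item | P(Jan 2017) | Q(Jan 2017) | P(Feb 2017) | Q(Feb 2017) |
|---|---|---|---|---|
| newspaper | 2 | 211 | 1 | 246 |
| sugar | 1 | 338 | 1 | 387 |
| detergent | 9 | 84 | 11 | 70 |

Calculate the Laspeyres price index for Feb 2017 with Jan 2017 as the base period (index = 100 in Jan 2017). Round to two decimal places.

Laspeyres price index uses base-period quantities as weights.
ΣP(Feb 2017)·Q(Jan 2017) = 1×211 + 1×338 + 11×84 = 211 + 338 + 924 = 1473
ΣP(Jan 2017)·Q(Jan 2017) = 2×211 + 1×338 + 9×84 = 422 + 338 + 756 = 1516
Index = 1473 / 1516 × 100 = 97.1636

97.16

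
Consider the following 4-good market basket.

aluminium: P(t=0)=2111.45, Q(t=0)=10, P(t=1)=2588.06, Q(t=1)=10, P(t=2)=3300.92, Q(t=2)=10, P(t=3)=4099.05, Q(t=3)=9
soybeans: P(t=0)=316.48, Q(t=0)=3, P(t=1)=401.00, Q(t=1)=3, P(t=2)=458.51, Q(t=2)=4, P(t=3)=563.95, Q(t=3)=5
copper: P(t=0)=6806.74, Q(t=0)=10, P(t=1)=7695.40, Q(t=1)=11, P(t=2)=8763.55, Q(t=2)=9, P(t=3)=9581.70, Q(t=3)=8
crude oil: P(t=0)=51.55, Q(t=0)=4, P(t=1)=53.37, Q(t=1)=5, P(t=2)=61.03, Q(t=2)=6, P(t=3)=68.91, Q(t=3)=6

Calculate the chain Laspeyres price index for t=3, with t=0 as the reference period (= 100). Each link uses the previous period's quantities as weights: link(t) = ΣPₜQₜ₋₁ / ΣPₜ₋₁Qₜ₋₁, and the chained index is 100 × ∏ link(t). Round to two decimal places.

153.79

Link t=0→t=1:
ΣP(t=1)Q(t=0) = 2588.06×10 + 401.00×3 + 7695.40×10 + 53.37×4 = 25880.6 + 1203 + 76954 + 213.48 = 104251.08
ΣP(t=0)Q(t=0) = 2111.45×10 + 316.48×3 + 6806.74×10 + 51.55×4 = 21114.5 + 949.44 + 68067.4 + 206.2 = 90337.54
link = 104251.08/90337.54 = 1.154017
Link t=1→t=2:
ΣP(t=2)Q(t=1) = 3300.92×10 + 458.51×3 + 8763.55×11 + 61.03×5 = 33009.2 + 1375.53 + 96399.05 + 305.15 = 131088.93
ΣP(t=1)Q(t=1) = 2588.06×10 + 401.00×3 + 7695.40×11 + 53.37×5 = 25880.6 + 1203 + 84649.4 + 266.85 = 111999.85
link = 131088.93/111999.85 = 1.170438
Link t=2→t=3:
ΣP(t=3)Q(t=2) = 4099.05×10 + 563.95×4 + 9581.70×9 + 68.91×6 = 40990.5 + 2255.8 + 86235.3 + 413.46 = 129895.06
ΣP(t=2)Q(t=2) = 3300.92×10 + 458.51×4 + 8763.55×9 + 61.03×6 = 33009.2 + 1834.04 + 78871.95 + 366.18 = 114081.37
link = 129895.06/114081.37 = 1.138618
Chained index = 100 × 1.154017 × 1.170438 × 1.138618 = 153.7938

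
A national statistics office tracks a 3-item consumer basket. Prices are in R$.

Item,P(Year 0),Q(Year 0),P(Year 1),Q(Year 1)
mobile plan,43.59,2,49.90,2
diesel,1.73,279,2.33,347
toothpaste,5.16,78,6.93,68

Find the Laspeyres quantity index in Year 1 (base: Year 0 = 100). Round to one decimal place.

Laspeyres quantity index uses base-period prices as weights.
ΣP(Year 0)·Q(Year 1) = 43.59×2 + 1.73×347 + 5.16×68 = 87.18 + 600.31 + 350.88 = 1038.37
ΣP(Year 0)·Q(Year 0) = 43.59×2 + 1.73×279 + 5.16×78 = 87.18 + 482.67 + 402.48 = 972.33
Index = 1038.37 / 972.33 × 100 = 106.7919

106.8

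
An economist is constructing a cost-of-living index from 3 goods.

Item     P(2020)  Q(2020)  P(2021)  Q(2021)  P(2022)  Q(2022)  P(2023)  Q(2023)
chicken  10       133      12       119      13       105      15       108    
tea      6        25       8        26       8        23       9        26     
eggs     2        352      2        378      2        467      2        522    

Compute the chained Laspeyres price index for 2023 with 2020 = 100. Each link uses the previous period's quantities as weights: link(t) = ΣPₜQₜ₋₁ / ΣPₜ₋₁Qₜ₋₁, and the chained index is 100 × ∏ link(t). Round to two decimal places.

131.44

Link 2020→2021:
ΣP(2021)Q(2020) = 12×133 + 8×25 + 2×352 = 1596 + 200 + 704 = 2500
ΣP(2020)Q(2020) = 10×133 + 6×25 + 2×352 = 1330 + 150 + 704 = 2184
link = 2500/2184 = 1.144689
Link 2021→2022:
ΣP(2022)Q(2021) = 13×119 + 8×26 + 2×378 = 1547 + 208 + 756 = 2511
ΣP(2021)Q(2021) = 12×119 + 8×26 + 2×378 = 1428 + 208 + 756 = 2392
link = 2511/2392 = 1.049749
Link 2022→2023:
ΣP(2023)Q(2022) = 15×105 + 9×23 + 2×467 = 1575 + 207 + 934 = 2716
ΣP(2022)Q(2022) = 13×105 + 8×23 + 2×467 = 1365 + 184 + 934 = 2483
link = 2716/2483 = 1.093838
Chained index = 100 × 1.144689 × 1.049749 × 1.093838 = 131.4395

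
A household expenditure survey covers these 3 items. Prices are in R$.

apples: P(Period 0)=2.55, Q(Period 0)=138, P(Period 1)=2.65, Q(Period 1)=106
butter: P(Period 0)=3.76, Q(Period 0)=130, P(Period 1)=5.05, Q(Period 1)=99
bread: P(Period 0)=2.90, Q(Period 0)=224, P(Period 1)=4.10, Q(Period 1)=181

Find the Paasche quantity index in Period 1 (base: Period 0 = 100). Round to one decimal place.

Paasche quantity index uses current-period prices as weights.
ΣP(Period 1)·Q(Period 1) = 2.65×106 + 5.05×99 + 4.10×181 = 280.9 + 499.95 + 742.1 = 1522.95
ΣP(Period 1)·Q(Period 0) = 2.65×138 + 5.05×130 + 4.10×224 = 365.7 + 656.5 + 918.4 = 1940.6
Index = 1522.95 / 1940.6 × 100 = 78.4783

78.5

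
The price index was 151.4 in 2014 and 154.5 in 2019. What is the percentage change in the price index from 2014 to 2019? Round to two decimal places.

2.05%

Change = (154.5 − 151.4) / 151.4 × 100
       = 3.1 / 151.4 × 100 = 2.0476%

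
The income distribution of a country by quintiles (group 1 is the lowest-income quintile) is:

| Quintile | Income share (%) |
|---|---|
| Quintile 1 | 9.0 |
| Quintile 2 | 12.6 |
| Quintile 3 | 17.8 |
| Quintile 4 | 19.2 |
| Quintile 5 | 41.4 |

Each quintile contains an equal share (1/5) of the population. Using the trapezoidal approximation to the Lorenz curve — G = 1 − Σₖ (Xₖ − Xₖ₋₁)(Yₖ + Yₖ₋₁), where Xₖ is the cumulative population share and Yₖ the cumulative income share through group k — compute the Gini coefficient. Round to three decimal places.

0.286

Cumulative income shares Yₖ: 0.0900, 0.2160, 0.3940, 0.5860, 1.0000
Σ (Xₖ−Xₖ₋₁)(Yₖ+Yₖ₋₁) = (1/5)(0.0900+0.0000) + (1/5)(0.2160+0.0900) + (1/5)(0.3940+0.2160) + (1/5)(0.5860+0.3940) + (1/5)(1.0000+0.5860)
  = 0.0180 + 0.0612 + 0.1220 + 0.1960 + 0.3172 = 0.7144
G = 1 − 0.7144 = 0.2856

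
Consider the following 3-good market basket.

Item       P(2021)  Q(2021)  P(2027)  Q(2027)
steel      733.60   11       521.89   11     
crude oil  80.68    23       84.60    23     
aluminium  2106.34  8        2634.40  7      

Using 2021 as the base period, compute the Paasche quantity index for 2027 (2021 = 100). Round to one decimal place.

Paasche quantity index uses current-period prices as weights.
ΣP(2027)·Q(2027) = 521.89×11 + 84.60×23 + 2634.40×7 = 5740.79 + 1945.8 + 18440.8 = 26127.39
ΣP(2027)·Q(2021) = 521.89×11 + 84.60×23 + 2634.40×8 = 5740.79 + 1945.8 + 21075.2 = 28761.79
Index = 26127.39 / 28761.79 × 100 = 90.8406

90.8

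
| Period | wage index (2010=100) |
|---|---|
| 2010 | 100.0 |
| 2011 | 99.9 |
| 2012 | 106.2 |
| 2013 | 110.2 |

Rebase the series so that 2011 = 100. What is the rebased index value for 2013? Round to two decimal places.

Rebased(2013) = 110.2 / 99.9 × 100 = 110.3103

110.31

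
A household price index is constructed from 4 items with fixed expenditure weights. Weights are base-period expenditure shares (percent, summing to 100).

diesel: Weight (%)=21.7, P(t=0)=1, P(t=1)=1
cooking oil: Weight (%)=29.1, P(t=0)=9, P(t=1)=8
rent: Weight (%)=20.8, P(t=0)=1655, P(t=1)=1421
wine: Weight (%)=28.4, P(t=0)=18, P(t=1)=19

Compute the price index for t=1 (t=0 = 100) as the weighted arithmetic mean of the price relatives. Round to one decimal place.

95.4

diesel: 21.7 × (1/1) = 21.7 × 1.000000 = 21.7000
cooking oil: 29.1 × (8/9) = 29.1 × 0.888889 = 25.8667
rent: 20.8 × (1421/1655) = 20.8 × 0.858610 = 17.8591
wine: 28.4 × (19/18) = 28.4 × 1.055556 = 29.9778
Index = Σ wᵢ·(p₁ᵢ/p₀ᵢ) = 21.7000 + 25.8667 + 17.8591 + 29.9778 = 95.4035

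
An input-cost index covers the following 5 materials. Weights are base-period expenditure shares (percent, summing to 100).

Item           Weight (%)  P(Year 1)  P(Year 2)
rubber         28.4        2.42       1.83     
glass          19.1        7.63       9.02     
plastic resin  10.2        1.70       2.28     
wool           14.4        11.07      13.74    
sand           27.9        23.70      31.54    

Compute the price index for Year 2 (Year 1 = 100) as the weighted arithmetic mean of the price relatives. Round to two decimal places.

rubber: 28.4 × (1.83/2.42) = 28.4 × 0.756198 = 21.4760
glass: 19.1 × (9.02/7.63) = 19.1 × 1.182176 = 22.5796
plastic resin: 10.2 × (2.28/1.70) = 10.2 × 1.341176 = 13.6800
wool: 14.4 × (13.74/11.07) = 14.4 × 1.241192 = 17.8732
sand: 27.9 × (31.54/23.70) = 27.9 × 1.330802 = 37.1294
Index = Σ wᵢ·(p₁ᵢ/p₀ᵢ) = 21.4760 + 22.5796 + 13.6800 + 17.8732 + 37.1294 = 112.7381

112.74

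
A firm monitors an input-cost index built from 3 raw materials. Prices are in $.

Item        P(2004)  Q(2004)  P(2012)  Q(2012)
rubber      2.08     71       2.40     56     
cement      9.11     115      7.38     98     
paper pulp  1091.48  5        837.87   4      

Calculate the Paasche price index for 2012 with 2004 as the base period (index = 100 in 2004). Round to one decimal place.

78.3

Paasche price index uses current-period quantities as weights.
ΣP(2012)·Q(2012) = 2.40×56 + 7.38×98 + 837.87×4 = 134.4 + 723.24 + 3351.48 = 4209.12
ΣP(2004)·Q(2012) = 2.08×56 + 9.11×98 + 1091.48×4 = 116.48 + 892.78 + 4365.92 = 5375.18
Index = 4209.12 / 5375.18 × 100 = 78.3066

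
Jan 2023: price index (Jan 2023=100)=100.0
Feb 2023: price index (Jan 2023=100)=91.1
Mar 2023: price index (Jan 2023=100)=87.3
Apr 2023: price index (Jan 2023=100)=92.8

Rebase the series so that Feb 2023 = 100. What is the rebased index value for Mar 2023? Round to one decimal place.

Rebased(Mar 2023) = 87.3 / 91.1 × 100 = 95.8288

95.8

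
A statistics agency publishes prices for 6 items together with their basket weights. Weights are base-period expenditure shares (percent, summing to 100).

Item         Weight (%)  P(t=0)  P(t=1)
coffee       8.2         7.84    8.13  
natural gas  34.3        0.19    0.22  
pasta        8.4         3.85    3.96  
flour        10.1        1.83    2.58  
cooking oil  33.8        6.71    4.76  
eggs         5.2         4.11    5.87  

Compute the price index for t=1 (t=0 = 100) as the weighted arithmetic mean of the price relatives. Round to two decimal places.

102.50

coffee: 8.2 × (8.13/7.84) = 8.2 × 1.036990 = 8.5033
natural gas: 34.3 × (0.22/0.19) = 34.3 × 1.157895 = 39.7158
pasta: 8.4 × (3.96/3.85) = 8.4 × 1.028571 = 8.6400
flour: 10.1 × (2.58/1.83) = 10.1 × 1.409836 = 14.2393
cooking oil: 33.8 × (4.76/6.71) = 33.8 × 0.709389 = 23.9773
eggs: 5.2 × (5.87/4.11) = 5.2 × 1.428224 = 7.4268
Index = Σ wᵢ·(p₁ᵢ/p₀ᵢ) = 8.5033 + 39.7158 + 8.6400 + 14.2393 + 23.9773 + 7.4268 = 102.5026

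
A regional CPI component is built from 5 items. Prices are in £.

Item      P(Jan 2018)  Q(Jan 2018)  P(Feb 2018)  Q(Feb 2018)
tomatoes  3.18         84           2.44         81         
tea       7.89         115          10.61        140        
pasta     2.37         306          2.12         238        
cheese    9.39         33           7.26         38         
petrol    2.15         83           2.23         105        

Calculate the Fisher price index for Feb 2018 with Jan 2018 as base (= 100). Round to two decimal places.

106.07

Laspeyres component (base-period weights):
ΣP(Feb 2018)Q(Jan 2018) = 2.44×84 + 10.61×115 + 2.12×306 + 7.26×33 + 2.23×83 = 204.96 + 1220.15 + 648.72 + 239.58 + 185.09 = 2498.5
ΣP(Jan 2018)Q(Jan 2018) = 3.18×84 + 7.89×115 + 2.37×306 + 9.39×33 + 2.15×83 = 267.12 + 907.35 + 725.22 + 309.87 + 178.45 = 2388.01
L = 2498.5 / 2388.01 × 100 = 104.6269
Paasche component (current-period weights):
ΣP(Feb 2018)Q(Feb 2018) = 2.44×81 + 10.61×140 + 2.12×238 + 7.26×38 + 2.23×105 = 197.64 + 1485.4 + 504.56 + 275.88 + 234.15 = 2697.63
ΣP(Jan 2018)Q(Feb 2018) = 3.18×81 + 7.89×140 + 2.37×238 + 9.39×38 + 2.15×105 = 257.58 + 1104.6 + 564.06 + 356.82 + 225.75 = 2508.81
P = 2697.63 / 2508.81 × 100 = 107.5263
Fisher = √(L × P) = √(104.6269 × 107.5263) = 106.0667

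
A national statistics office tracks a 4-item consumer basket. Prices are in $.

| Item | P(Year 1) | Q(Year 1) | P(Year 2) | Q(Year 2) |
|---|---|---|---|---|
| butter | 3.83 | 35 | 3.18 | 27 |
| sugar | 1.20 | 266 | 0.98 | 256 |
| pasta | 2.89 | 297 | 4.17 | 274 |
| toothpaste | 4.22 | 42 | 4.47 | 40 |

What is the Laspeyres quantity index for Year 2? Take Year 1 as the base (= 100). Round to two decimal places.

Laspeyres quantity index uses base-period prices as weights.
ΣP(Year 1)·Q(Year 2) = 3.83×27 + 1.20×256 + 2.89×274 + 4.22×40 = 103.41 + 307.2 + 791.86 + 168.8 = 1371.27
ΣP(Year 1)·Q(Year 1) = 3.83×35 + 1.20×266 + 2.89×297 + 4.22×42 = 134.05 + 319.2 + 858.33 + 177.24 = 1488.82
Index = 1371.27 / 1488.82 × 100 = 92.1045

92.10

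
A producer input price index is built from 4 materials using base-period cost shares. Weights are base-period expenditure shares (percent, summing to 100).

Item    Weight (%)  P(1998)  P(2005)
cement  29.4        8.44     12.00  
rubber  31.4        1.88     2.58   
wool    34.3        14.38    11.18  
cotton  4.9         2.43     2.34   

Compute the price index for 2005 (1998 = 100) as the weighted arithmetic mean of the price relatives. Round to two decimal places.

116.28

cement: 29.4 × (12.00/8.44) = 29.4 × 1.421801 = 41.8009
rubber: 31.4 × (2.58/1.88) = 31.4 × 1.372340 = 43.0915
wool: 34.3 × (11.18/14.38) = 34.3 × 0.777469 = 26.6672
cotton: 4.9 × (2.34/2.43) = 4.9 × 0.962963 = 4.7185
Index = Σ wᵢ·(p₁ᵢ/p₀ᵢ) = 41.8009 + 43.0915 + 26.6672 + 4.7185 = 116.2781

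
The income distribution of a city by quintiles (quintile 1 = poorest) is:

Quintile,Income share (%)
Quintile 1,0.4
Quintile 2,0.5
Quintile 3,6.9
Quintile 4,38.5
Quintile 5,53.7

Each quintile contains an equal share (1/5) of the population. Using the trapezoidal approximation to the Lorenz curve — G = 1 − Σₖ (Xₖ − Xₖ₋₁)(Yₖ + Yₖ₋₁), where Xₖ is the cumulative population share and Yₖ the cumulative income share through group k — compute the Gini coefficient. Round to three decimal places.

0.578

Cumulative income shares Yₖ: 0.0040, 0.0090, 0.0780, 0.4630, 1.0000
Σ (Xₖ−Xₖ₋₁)(Yₖ+Yₖ₋₁) = (1/5)(0.0040+0.0000) + (1/5)(0.0090+0.0040) + (1/5)(0.0780+0.0090) + (1/5)(0.4630+0.0780) + (1/5)(1.0000+0.4630)
  = 0.0008 + 0.0026 + 0.0174 + 0.1082 + 0.2926 = 0.4216
G = 1 − 0.4216 = 0.5784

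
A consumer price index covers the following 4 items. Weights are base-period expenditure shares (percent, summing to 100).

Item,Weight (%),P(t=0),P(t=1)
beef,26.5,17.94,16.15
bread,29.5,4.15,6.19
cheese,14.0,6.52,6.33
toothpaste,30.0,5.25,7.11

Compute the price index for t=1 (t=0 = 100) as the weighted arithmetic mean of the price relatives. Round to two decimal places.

beef: 26.5 × (16.15/17.94) = 26.5 × 0.900223 = 23.8559
bread: 29.5 × (6.19/4.15) = 29.5 × 1.491566 = 44.0012
cheese: 14.0 × (6.33/6.52) = 14.0 × 0.970859 = 13.5920
toothpaste: 30.0 × (7.11/5.25) = 30.0 × 1.354286 = 40.6286
Index = Σ wᵢ·(p₁ᵢ/p₀ᵢ) = 23.8559 + 44.0012 + 13.5920 + 40.6286 = 122.0777

122.08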